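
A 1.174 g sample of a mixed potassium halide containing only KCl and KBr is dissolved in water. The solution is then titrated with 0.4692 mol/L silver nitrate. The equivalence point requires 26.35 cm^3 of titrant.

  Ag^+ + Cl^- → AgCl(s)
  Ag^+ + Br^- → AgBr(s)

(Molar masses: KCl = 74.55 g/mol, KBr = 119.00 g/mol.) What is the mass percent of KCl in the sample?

n(AgNO3) = 0.02635 × 0.4692 = 0.01236 mol
Let x = n(KCl), y = n(KBr).
Titrant: 1x + 1y = 0.01236;  mass: 74.55x + 119.00y = 1.174
Solving, x = 6.687 × 10^-3 mol, y = 5.676 × 10^-3 mol
mass of KCl = 6.687 × 10^-3 × 74.55 = 0.4985 g
% KCl = 0.4985 / 1.174 × 100 = 42.46 %

42.46 %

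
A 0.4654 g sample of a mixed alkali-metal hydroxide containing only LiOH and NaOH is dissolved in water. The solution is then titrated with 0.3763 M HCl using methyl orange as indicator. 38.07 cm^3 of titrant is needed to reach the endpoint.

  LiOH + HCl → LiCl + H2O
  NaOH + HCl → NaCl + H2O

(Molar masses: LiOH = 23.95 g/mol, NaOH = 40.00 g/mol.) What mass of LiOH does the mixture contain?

0.1606 g

n(HCl) = 0.03807 × 0.3763 = 0.01433 mol
Let x = n(LiOH), y = n(NaOH).
Titrant: 1x + 1y = 0.01433;  mass: 23.95x + 40.00y = 0.4654
Solving, x = 6.706 × 10^-3 mol, y = 7.620 × 10^-3 mol
mass of LiOH = 6.706 × 10^-3 × 23.95 = 0.1606 g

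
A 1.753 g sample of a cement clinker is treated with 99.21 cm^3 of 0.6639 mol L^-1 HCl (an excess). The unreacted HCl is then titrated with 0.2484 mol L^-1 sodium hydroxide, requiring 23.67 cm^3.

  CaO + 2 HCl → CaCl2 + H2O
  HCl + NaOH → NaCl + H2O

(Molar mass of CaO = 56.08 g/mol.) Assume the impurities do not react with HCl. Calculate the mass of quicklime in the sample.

1.682 g

n(HCl) added = 0.09921 × 0.6639 = 0.06587 mol
n(NaOH) used in back-titration = 0.02367 × 0.2484 = 5.880 × 10^-3 mol
n(HCl) left over = 5.880 × 10^-3 mol (1:1 ratio)
n(HCl) consumed by analyte = 0.06587 − 5.880 × 10^-3 = 0.05999 mol
From the 1:2 ratio, n(CaO) = 1/2 × 0.05999 = 0.02999 mol
mass of CaO = 0.02999 × 56.08 = 1.682 g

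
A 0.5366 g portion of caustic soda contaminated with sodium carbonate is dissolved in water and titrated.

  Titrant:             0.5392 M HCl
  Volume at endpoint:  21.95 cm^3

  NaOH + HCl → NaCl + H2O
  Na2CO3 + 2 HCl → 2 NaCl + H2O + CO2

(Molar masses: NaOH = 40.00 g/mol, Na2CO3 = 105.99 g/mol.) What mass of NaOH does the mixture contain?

n(HCl) = 0.02195 × 0.5392 = 0.01184 mol
Let x = n(NaOH), y = n(Na2CO3).
Titrant: 1x + 2y = 0.01184;  mass: 40.00x + 105.99y = 0.5366
Solving, x = 6.973 × 10^-3 mol, y = 2.431 × 10^-3 mol
mass of NaOH = 6.973 × 10^-3 × 40.00 = 0.2789 g

0.2789 g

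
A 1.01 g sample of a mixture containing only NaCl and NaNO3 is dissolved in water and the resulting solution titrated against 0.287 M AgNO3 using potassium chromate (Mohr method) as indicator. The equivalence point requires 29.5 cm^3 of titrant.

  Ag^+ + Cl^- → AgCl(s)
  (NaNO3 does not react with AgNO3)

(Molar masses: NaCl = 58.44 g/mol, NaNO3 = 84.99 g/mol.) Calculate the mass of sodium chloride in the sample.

0.495 g

n(AgNO3) = 0.0295 × 0.287 = 8.47 × 10^-3 mol
Let x = n(NaCl), y = n(NaNO3).
Titrant: 1x = 8.47 × 10^-3;  mass: 58.44x + 84.99y = 1.01
Solving, x = 8.47 × 10^-3 mol, y = 6.06 × 10^-3 mol
mass of NaCl = 8.47 × 10^-3 × 58.44 = 0.495 g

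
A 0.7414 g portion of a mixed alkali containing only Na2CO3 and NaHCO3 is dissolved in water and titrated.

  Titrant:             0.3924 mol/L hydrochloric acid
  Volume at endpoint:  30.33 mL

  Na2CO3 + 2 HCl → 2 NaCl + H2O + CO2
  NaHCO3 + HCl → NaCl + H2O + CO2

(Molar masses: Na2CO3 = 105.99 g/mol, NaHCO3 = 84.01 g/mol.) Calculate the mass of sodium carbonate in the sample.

n(HCl) = 0.03033 × 0.3924 = 0.01190 mol
Let x = n(Na2CO3), y = n(NaHCO3).
Titrant: 2x + 1y = 0.01190;  mass: 105.99x + 84.01y = 0.7414
Solving, x = 4.166 × 10^-3 mol, y = 3.569 × 10^-3 mol
mass of Na2CO3 = 4.166 × 10^-3 × 105.99 = 0.4416 g

0.4416 g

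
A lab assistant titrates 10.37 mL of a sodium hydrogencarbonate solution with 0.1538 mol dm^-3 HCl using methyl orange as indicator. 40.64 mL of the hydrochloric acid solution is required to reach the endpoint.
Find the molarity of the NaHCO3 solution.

0.6027 mol/L

NaHCO3 + HCl → NaCl + H2O + CO2
n(HCl) = 0.04064 L × 0.1538 mol/L = 6.250 × 10^-3 mol
n(NaHCO3) = 6.250 × 10^-3 mol (1:1 mole ratio)
[NaHCO3] = 6.250 × 10^-3 mol / 0.01037 L = 0.6027 mol/L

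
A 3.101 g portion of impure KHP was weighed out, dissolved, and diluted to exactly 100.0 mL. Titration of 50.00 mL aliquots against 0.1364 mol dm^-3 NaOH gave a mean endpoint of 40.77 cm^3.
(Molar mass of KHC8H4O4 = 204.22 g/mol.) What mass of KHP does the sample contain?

KHC8H4O4 + NaOH → KNaC8H4O4 + H2O
n(NaOH) per titration = 0.04077 × 0.1364 = 5.561 × 10^-3 mol
n(KHC8H4O4) in each aliquot = 5.561 × 10^-3 mol (1:1 ratio)
n(KHC8H4O4) in the whole flask = 5.561 × 10^-3 × 100.0/50.00 = 0.01112 mol
mass of KHC8H4O4 = 0.01112 × 204.22 = 2.271 g

2.271 g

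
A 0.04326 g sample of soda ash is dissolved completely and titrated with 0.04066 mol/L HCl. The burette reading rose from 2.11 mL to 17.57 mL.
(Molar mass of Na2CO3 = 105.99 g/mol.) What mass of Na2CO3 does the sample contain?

0.03331 g

Na2CO3 + 2 HCl → 2 NaCl + H2O + CO2
n(HCl) = 0.01546 L × 0.04066 mol/L = 6.286 × 10^-4 mol
From the 1:2 ratio, n(Na2CO3) = 1/2 × 6.286 × 10^-4 = 3.143 × 10^-4 mol
mass of Na2CO3 = 3.143 × 10^-4 × 105.99 g/mol = 0.03331 g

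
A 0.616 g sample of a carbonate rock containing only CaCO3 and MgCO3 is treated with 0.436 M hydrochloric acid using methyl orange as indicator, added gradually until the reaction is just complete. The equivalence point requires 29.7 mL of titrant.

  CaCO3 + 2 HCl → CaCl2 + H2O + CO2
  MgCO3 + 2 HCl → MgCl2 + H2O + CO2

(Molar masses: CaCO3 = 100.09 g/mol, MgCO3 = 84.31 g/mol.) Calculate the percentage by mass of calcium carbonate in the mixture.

n(HCl) = 0.0297 × 0.436 = 0.0129 mol
Let x = n(CaCO3), y = n(MgCO3).
Titrant: 2x + 2y = 0.0129;  mass: 100.09x + 84.31y = 0.616
Solving, x = 4.44 × 10^-3 mol, y = 2.03 × 10^-3 mol
mass of CaCO3 = 4.44 × 10^-3 × 100.09 = 0.445 g
% CaCO3 = 0.445 / 0.616 × 100 = 72.2 %

72.2 %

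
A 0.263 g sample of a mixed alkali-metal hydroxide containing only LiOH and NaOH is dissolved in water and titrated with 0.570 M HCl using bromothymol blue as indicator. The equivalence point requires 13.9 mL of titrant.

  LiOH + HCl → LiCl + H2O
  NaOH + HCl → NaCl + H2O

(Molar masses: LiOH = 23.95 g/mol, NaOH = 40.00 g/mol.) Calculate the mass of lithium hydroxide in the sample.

0.0805 g

n(HCl) = 0.0139 × 0.570 = 7.92 × 10^-3 mol
Let x = n(LiOH), y = n(NaOH).
Titrant: 1x + 1y = 7.92 × 10^-3;  mass: 23.95x + 40.00y = 0.263
Solving, x = 3.36 × 10^-3 mol, y = 4.56 × 10^-3 mol
mass of LiOH = 3.36 × 10^-3 × 23.95 = 0.0805 g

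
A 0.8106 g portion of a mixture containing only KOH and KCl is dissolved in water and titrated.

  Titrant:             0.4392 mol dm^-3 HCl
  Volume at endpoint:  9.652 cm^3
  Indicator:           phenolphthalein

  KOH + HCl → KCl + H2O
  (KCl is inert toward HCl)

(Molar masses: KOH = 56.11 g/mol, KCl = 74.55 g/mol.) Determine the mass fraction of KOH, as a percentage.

29.34 %

n(HCl) = 0.009652 × 0.4392 = 4.239 × 10^-3 mol
Let x = n(KOH), y = n(KCl).
Titrant: 1x = 4.239 × 10^-3;  mass: 56.11x + 74.55y = 0.8106
Solving, x = 4.239 × 10^-3 mol, y = 7.683 × 10^-3 mol
mass of KOH = 4.239 × 10^-3 × 56.11 = 0.2379 g
% KOH = 0.2379 / 0.8106 × 100 = 29.34 %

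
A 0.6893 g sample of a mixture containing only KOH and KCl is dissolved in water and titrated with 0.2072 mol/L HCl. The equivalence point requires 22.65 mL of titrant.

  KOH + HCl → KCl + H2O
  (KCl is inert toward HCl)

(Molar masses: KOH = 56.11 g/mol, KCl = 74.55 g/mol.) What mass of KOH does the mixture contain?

0.2633 g

n(HCl) = 0.02265 × 0.2072 = 4.693 × 10^-3 mol
Let x = n(KOH), y = n(KCl).
Titrant: 1x = 4.693 × 10^-3;  mass: 56.11x + 74.55y = 0.6893
Solving, x = 4.693 × 10^-3 mol, y = 5.714 × 10^-3 mol
mass of KOH = 4.693 × 10^-3 × 56.11 = 0.2633 g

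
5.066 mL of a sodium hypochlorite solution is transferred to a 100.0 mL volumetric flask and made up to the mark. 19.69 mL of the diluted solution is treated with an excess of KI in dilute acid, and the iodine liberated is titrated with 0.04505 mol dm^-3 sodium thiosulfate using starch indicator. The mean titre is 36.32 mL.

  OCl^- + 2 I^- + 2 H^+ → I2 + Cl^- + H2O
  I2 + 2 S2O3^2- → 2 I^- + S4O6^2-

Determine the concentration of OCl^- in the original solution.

0.8202 mol/L

n(S2O3^2-) = 0.03632 × 0.04505 = 1.636 × 10^-3 mol
n(I2) = n(S2O3^2-)/2 = 8.181 × 10^-4 mol
n(OCl^-) in the aliquot = 8.181 × 10^-4 mol (1:1 ratio)
[OCl^-]_dilute = 8.181 × 10^-4 / 0.01969 = 0.04155 mol/L
[OCl^-]_original = 0.04155 × 100.0/5.066 = 0.8202 mol/L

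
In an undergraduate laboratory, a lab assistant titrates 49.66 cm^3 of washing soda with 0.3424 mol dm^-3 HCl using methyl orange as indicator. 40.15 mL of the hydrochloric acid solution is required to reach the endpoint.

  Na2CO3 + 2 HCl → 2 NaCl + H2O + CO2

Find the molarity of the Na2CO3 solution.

0.1384 mol/L

n(HCl) = 0.04015 L × 0.3424 mol/L = 0.01375 mol
From the 1:2 mole ratio, n(Na2CO3) = 1/2 × 0.01375 = 6.874 × 10^-3 mol
[Na2CO3] = 6.874 × 10^-3 mol / 0.04966 L = 0.1384 mol/L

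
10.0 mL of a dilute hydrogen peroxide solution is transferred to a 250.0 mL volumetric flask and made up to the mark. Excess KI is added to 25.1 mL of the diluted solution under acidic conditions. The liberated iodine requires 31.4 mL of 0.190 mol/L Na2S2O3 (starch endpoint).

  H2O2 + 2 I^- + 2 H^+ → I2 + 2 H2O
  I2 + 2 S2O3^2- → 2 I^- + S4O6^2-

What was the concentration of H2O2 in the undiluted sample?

2.97 mol/L

n(S2O3^2-) = 0.0314 × 0.190 = 5.97 × 10^-3 mol
n(I2) = n(S2O3^2-)/2 = 2.98 × 10^-3 mol
n(H2O2) in the aliquot = 2.98 × 10^-3 mol (1:1 ratio)
[H2O2]_dilute = 2.98 × 10^-3 / 0.0251 = 0.119 mol/L
[H2O2]_original = 0.119 × 250.0/10.0 = 2.97 mol/L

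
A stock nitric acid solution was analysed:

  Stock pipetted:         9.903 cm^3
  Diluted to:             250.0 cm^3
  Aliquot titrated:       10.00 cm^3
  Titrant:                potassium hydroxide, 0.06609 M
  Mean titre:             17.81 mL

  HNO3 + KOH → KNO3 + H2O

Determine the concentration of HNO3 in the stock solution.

n(KOH) = 0.01781 × 0.06609 = 1.177 × 10^-3 mol
n(HNO3) in the aliquot = 1.177 × 10^-3 mol (1:1 ratio)
[HNO3]_dilute = 1.177 × 10^-3 / 0.01000 = 0.1177 mol/L
Dilution factor = 250.0 / 9.903 = 25.24
[HNO3]_stock = 0.1177 × 25.24 = 2.971 mol/L

2.971 M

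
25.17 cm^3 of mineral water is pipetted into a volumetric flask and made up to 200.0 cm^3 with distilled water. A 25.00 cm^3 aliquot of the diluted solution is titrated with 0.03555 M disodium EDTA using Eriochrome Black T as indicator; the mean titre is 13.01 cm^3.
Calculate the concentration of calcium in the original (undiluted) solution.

0.1470 M

Ca^2+ + EDTA^4- → [Ca(EDTA)]^2-
n(EDTA) = 0.01301 × 0.03555 = 4.625 × 10^-4 mol
n(Ca2+) in the aliquot = 4.625 × 10^-4 mol (1:1 ratio)
[Ca2+]_dilute = 4.625 × 10^-4 / 0.02500 = 0.01850 mol/L
Dilution factor = 200.0 / 25.17 = 7.946
[Ca2+]_stock = 0.01850 × 7.946 = 0.1470 mol/L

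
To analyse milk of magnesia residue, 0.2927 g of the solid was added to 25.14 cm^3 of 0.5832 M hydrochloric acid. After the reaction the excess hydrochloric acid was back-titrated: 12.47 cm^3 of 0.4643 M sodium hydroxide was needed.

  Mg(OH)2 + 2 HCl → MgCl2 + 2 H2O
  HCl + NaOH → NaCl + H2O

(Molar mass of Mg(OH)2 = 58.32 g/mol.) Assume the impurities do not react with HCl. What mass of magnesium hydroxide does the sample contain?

0.2587 g

n(HCl) added = 0.02514 × 0.5832 = 0.01466 mol
n(NaOH) used in back-titration = 0.01247 × 0.4643 = 5.790 × 10^-3 mol
n(HCl) left over = 5.790 × 10^-3 mol (1:1 ratio)
n(HCl) consumed by analyte = 0.01466 − 5.790 × 10^-3 = 8.872 × 10^-3 mol
From the 1:2 ratio, n(Mg(OH)2) = 1/2 × 8.872 × 10^-3 = 4.436 × 10^-3 mol
mass of Mg(OH)2 = 4.436 × 10^-3 × 58.32 = 0.2587 g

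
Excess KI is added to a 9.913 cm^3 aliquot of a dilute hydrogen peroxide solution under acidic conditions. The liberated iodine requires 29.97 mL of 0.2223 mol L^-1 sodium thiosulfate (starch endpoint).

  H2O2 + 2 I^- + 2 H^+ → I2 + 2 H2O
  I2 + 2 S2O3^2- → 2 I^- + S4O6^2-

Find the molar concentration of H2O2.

0.3360 mol/L

n(S2O3^2-) = 0.02997 × 0.2223 = 6.662 × 10^-3 mol
n(I2) = n(S2O3^2-)/2 = 3.331 × 10^-3 mol
n(H2O2) in the aliquot = 3.331 × 10^-3 mol (1:1 ratio)
[H2O2] = 3.331 × 10^-3 / 0.009913 = 0.3360 mol/L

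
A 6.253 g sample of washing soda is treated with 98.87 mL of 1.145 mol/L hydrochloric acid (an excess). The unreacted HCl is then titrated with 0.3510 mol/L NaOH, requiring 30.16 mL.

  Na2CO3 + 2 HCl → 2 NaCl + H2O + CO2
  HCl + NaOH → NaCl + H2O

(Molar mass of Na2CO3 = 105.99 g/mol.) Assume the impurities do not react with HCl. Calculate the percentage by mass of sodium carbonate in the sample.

n(HCl) added = 0.09887 × 1.145 = 0.1132 mol
n(NaOH) used in back-titration = 0.03016 × 0.3510 = 0.01059 mol
n(HCl) left over = 0.01059 mol (1:1 ratio)
n(HCl) consumed by analyte = 0.1132 − 0.01059 = 0.1026 mol
From the 1:2 ratio, n(Na2CO3) = 1/2 × 0.1026 = 0.05131 mol
mass of Na2CO3 = 0.05131 × 105.99 = 5.438 g
% Na2CO3 = 5.438 / 6.253 × 100 = 86.97 %

86.97 %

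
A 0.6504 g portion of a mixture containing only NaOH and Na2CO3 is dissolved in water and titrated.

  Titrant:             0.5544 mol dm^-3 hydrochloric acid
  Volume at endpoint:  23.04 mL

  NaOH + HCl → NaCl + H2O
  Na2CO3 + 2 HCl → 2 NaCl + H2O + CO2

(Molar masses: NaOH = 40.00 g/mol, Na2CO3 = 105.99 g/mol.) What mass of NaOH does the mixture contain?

0.08165 g

n(HCl) = 0.02304 × 0.5544 = 0.01277 mol
Let x = n(NaOH), y = n(Na2CO3).
Titrant: 1x + 2y = 0.01277;  mass: 40.00x + 105.99y = 0.6504
Solving, x = 2.041 × 10^-3 mol, y = 5.366 × 10^-3 mol
mass of NaOH = 2.041 × 10^-3 × 40.00 = 0.08165 g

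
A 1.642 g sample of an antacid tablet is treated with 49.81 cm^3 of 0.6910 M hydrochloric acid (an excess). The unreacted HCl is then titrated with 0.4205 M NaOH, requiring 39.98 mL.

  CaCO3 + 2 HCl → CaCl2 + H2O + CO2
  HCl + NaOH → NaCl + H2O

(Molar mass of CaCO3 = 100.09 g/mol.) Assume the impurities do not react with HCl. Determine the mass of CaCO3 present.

0.8811 g

n(HCl) added = 0.04981 × 0.6910 = 0.03442 mol
n(NaOH) used in back-titration = 0.03998 × 0.4205 = 0.01681 mol
n(HCl) left over = 0.01681 mol (1:1 ratio)
n(HCl) consumed by analyte = 0.03442 − 0.01681 = 0.01761 mol
From the 1:2 ratio, n(CaCO3) = 1/2 × 0.01761 = 8.804 × 10^-3 mol
mass of CaCO3 = 8.804 × 10^-3 × 100.09 = 0.8811 g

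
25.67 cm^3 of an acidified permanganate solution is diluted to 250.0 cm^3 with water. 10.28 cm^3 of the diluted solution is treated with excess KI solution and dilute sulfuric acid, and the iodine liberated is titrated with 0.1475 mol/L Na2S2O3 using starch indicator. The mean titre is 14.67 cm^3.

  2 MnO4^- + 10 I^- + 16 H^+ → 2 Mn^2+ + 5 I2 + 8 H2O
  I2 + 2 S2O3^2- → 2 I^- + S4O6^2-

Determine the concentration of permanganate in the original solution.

0.4100 mol/L

n(S2O3^2-) = 0.01467 × 0.1475 = 2.164 × 10^-3 mol
n(I2) = n(S2O3^2-)/2 = 1.082 × 10^-3 mol
From the 2:5 ratio, n(MnO4^-) in the aliquot = 2/5 × 1.082 × 10^-3 = 4.328 × 10^-4 mol
[MnO4^-]_dilute = 4.328 × 10^-4 / 0.01028 = 0.04210 mol/L
[MnO4^-]_original = 0.04210 × 250.0/25.67 = 0.4100 mol/L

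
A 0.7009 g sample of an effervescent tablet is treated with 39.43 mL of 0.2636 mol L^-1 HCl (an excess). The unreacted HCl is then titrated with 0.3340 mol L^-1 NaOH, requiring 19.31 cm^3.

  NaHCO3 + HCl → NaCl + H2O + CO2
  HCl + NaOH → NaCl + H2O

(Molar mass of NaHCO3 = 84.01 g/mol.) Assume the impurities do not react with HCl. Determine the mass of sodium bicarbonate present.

0.3314 g

n(HCl) added = 0.03943 × 0.2636 = 0.01039 mol
n(NaOH) used in back-titration = 0.01931 × 0.3340 = 6.450 × 10^-3 mol
n(HCl) left over = 6.450 × 10^-3 mol (1:1 ratio)
n(HCl) consumed by analyte = 0.01039 − 6.450 × 10^-3 = 3.944 × 10^-3 mol
n(NaHCO3) = 3.944 × 10^-3 mol (1:1 ratio)
mass of NaHCO3 = 3.944 × 10^-3 × 84.01 = 0.3314 g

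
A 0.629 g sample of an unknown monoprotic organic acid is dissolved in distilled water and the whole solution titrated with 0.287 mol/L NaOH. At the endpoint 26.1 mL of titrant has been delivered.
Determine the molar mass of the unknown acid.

n(NaOH) = 0.0261 L × 0.287 mol/L = 7.49 × 10^-3 mol
n(HA) = 7.49 × 10^-3 mol (1:1 ratio)
M = m / n = 0.629 g / 7.49 × 10^-3 mol = 84.0 g/mol

84.0 g/mol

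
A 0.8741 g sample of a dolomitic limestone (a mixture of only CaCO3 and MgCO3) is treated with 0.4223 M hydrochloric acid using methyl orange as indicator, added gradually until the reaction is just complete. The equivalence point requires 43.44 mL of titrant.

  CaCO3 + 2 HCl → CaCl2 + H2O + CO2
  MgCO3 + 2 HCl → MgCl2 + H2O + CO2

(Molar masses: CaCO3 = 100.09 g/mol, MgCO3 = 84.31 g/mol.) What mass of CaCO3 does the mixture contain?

0.6392 g

n(HCl) = 0.04344 × 0.4223 = 0.01834 mol
Let x = n(CaCO3), y = n(MgCO3).
Titrant: 2x + 2y = 0.01834;  mass: 100.09x + 84.31y = 0.8741
Solving, x = 6.386 × 10^-3 mol, y = 2.786 × 10^-3 mol
mass of CaCO3 = 6.386 × 10^-3 × 100.09 = 0.6392 g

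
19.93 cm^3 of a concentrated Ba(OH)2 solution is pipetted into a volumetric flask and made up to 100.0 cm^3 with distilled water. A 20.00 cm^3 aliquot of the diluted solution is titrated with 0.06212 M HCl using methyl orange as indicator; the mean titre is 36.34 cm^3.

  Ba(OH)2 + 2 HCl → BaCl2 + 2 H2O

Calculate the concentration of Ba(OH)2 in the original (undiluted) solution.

n(HCl) = 0.03634 × 0.06212 = 2.257 × 10^-3 mol
From the 1:2 ratio, n(Ba(OH)2) in the aliquot = 1/2 × 2.257 × 10^-3 = 1.129 × 10^-3 mol
[Ba(OH)2]_dilute = 1.129 × 10^-3 / 0.02000 = 0.05644 mol/L
Dilution factor = 100.0 / 19.93 = 5.018
[Ba(OH)2]_stock = 0.05644 × 5.018 = 0.2832 mol/L

0.2832 M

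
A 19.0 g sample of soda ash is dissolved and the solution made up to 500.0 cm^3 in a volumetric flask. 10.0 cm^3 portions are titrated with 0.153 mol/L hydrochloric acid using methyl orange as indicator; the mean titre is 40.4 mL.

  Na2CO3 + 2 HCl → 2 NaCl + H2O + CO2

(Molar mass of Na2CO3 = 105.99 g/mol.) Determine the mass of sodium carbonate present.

16.4 g

n(HCl) per titration = 0.0404 × 0.153 = 6.18 × 10^-3 mol
From the 1:2 ratio, n(Na2CO3) in each aliquot = 1/2 × 6.18 × 10^-3 = 3.09 × 10^-3 mol
n(Na2CO3) in the whole flask = 3.09 × 10^-3 × 500.0/10.0 = 0.155 mol
mass of Na2CO3 = 0.155 × 105.99 = 16.4 g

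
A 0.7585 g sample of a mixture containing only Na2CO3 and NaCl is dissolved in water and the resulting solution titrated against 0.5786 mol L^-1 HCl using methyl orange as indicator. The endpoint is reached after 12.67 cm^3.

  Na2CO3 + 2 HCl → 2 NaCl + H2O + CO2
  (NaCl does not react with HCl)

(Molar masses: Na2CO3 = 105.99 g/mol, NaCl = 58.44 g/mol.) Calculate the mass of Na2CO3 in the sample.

0.3885 g

n(HCl) = 0.01267 × 0.5786 = 7.331 × 10^-3 mol
Let x = n(Na2CO3), y = n(NaCl).
Titrant: 2x = 7.331 × 10^-3;  mass: 105.99x + 58.44y = 0.7585
Solving, x = 3.665 × 10^-3 mol, y = 6.331 × 10^-3 mol
mass of Na2CO3 = 3.665 × 10^-3 × 105.99 = 0.3885 g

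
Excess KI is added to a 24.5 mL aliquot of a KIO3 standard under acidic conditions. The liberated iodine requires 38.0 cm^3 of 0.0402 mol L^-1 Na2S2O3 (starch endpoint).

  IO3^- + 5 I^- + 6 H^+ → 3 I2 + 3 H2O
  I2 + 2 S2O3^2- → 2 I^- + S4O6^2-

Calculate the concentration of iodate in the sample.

n(S2O3^2-) = 0.0380 × 0.0402 = 1.53 × 10^-3 mol
n(I2) = n(S2O3^2-)/2 = 7.64 × 10^-4 mol
From the 1:3 ratio, n(IO3^-) in the aliquot = 1/3 × 7.64 × 10^-4 = 2.55 × 10^-4 mol
[IO3^-] = 2.55 × 10^-4 / 0.0245 = 0.0104 mol/L

0.0104 mol/L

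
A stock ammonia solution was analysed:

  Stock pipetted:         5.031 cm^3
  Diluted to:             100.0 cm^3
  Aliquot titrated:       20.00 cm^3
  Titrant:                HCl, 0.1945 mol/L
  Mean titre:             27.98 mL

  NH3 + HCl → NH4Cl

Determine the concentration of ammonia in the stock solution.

5.409 mol/L

n(HCl) = 0.02798 × 0.1945 = 5.442 × 10^-3 mol
n(NH3) in the aliquot = 5.442 × 10^-3 mol (1:1 ratio)
[NH3]_dilute = 5.442 × 10^-3 / 0.02000 = 0.2721 mol/L
Dilution factor = 100.0 / 5.031 = 19.88
[NH3]_stock = 0.2721 × 19.88 = 5.409 mol/L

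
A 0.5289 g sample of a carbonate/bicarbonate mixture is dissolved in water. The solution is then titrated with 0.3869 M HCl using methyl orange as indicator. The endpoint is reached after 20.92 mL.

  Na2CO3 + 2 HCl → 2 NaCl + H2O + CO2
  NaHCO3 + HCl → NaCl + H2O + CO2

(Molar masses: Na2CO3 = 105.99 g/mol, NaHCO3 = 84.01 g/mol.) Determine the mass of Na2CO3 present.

n(HCl) = 0.02092 × 0.3869 = 8.094 × 10^-3 mol
Let x = n(Na2CO3), y = n(NaHCO3).
Titrant: 2x + 1y = 8.094 × 10^-3;  mass: 105.99x + 84.01y = 0.5289
Solving, x = 2.435 × 10^-3 mol, y = 3.223 × 10^-3 mol
mass of Na2CO3 = 2.435 × 10^-3 × 105.99 = 0.2581 g

0.2581 g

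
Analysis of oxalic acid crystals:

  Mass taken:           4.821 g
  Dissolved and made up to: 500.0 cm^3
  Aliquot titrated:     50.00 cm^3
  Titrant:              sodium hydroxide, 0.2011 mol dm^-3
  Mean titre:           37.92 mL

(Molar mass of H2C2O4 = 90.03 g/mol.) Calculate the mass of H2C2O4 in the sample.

3.433 g

H2C2O4 + 2 NaOH → Na2C2O4 + 2 H2O
n(NaOH) per titration = 0.03792 × 0.2011 = 7.626 × 10^-3 mol
From the 1:2 ratio, n(H2C2O4) in each aliquot = 1/2 × 7.626 × 10^-3 = 3.813 × 10^-3 mol
n(H2C2O4) in the whole flask = 3.813 × 10^-3 × 500.0/50.00 = 0.03813 mol
mass of H2C2O4 = 0.03813 × 90.03 = 3.433 g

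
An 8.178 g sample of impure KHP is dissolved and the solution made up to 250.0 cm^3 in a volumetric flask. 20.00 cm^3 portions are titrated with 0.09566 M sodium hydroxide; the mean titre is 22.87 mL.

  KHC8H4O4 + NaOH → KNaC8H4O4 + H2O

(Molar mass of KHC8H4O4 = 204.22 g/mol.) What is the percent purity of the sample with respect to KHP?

68.29 %

n(NaOH) per titration = 0.02287 × 0.09566 = 2.188 × 10^-3 mol
n(KHC8H4O4) in each aliquot = 2.188 × 10^-3 mol (1:1 ratio)
n(KHC8H4O4) in the whole flask = 2.188 × 10^-3 × 250.0/20.00 = 0.02735 mol
mass of KHC8H4O4 = 0.02735 × 204.22 = 5.585 g
% KHC8H4O4 = 5.585 / 8.178 × 100 = 68.29 %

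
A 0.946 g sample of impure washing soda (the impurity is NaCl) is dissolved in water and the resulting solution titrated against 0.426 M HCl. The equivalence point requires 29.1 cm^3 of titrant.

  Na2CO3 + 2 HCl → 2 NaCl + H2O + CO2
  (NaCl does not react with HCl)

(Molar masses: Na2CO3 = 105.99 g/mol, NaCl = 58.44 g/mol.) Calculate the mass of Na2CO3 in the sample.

n(HCl) = 0.0291 × 0.426 = 0.0124 mol
Let x = n(Na2CO3), y = n(NaCl).
Titrant: 2x = 0.0124;  mass: 105.99x + 58.44y = 0.946
Solving, x = 6.20 × 10^-3 mol, y = 4.95 × 10^-3 mol
mass of Na2CO3 = 6.20 × 10^-3 × 105.99 = 0.657 g

0.657 g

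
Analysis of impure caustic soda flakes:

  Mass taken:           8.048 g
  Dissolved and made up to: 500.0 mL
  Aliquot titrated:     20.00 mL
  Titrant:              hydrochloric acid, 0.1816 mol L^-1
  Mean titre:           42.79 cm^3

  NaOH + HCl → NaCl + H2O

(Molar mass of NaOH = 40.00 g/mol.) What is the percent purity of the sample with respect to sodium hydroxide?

n(HCl) per titration = 0.04279 × 0.1816 = 7.771 × 10^-3 mol
n(NaOH) in each aliquot = 7.771 × 10^-3 mol (1:1 ratio)
n(NaOH) in the whole flask = 7.771 × 10^-3 × 500.0/20.00 = 0.1943 mol
mass of NaOH = 0.1943 × 40.00 = 7.771 g
% NaOH = 7.771 / 8.048 × 100 = 96.55 %

96.55 %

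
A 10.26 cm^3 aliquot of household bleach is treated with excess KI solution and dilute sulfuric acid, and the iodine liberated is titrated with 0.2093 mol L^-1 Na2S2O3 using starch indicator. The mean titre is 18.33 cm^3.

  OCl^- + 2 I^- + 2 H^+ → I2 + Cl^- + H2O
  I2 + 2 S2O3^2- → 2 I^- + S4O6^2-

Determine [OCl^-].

n(S2O3^2-) = 0.01833 × 0.2093 = 3.836 × 10^-3 mol
n(I2) = n(S2O3^2-)/2 = 1.918 × 10^-3 mol
n(OCl^-) in the aliquot = 1.918 × 10^-3 mol (1:1 ratio)
[OCl^-] = 1.918 × 10^-3 / 0.01026 = 0.1870 mol/L

0.1870 mol/L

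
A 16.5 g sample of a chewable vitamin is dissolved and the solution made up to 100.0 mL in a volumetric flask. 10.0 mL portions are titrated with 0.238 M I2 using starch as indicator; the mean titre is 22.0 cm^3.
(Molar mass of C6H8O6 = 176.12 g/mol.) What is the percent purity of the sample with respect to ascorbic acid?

55.9 %

C6H8O6 + I2 → C6H6O6 + 2 HI
n(I2) per titration = 0.0220 × 0.238 = 5.24 × 10^-3 mol
n(C6H8O6) in each aliquot = 5.24 × 10^-3 mol (1:1 ratio)
n(C6H8O6) in the whole flask = 5.24 × 10^-3 × 100.0/10.0 = 0.0524 mol
mass of C6H8O6 = 0.0524 × 176.12 = 9.22 g
% C6H8O6 = 9.22 / 16.5 × 100 = 55.9 %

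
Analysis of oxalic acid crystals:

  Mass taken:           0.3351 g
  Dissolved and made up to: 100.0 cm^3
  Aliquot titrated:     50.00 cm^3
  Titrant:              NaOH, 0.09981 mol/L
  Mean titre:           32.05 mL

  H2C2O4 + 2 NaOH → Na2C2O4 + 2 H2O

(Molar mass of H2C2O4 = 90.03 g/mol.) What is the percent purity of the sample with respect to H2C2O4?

85.94 %

n(NaOH) per titration = 0.03205 × 0.09981 = 3.199 × 10^-3 mol
From the 1:2 ratio, n(H2C2O4) in each aliquot = 1/2 × 3.199 × 10^-3 = 1.599 × 10^-3 mol
n(H2C2O4) in the whole flask = 1.599 × 10^-3 × 100.0/50.00 = 3.199 × 10^-3 mol
mass of H2C2O4 = 3.199 × 10^-3 × 90.03 = 0.2880 g
% H2C2O4 = 0.2880 / 0.3351 × 100 = 85.94 %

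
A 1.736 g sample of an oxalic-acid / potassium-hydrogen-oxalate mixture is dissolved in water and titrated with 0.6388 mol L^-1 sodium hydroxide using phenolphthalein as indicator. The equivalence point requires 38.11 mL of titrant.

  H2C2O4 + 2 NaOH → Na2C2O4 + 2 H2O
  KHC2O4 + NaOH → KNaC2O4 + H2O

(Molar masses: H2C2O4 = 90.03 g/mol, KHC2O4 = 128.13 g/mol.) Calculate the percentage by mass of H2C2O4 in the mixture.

43.16 %

n(NaOH) = 0.03811 × 0.6388 = 0.02434 mol
Let x = n(H2C2O4), y = n(KHC2O4).
Titrant: 2x + 1y = 0.02434;  mass: 90.03x + 128.13y = 1.736
Solving, x = 8.321 × 10^-3 mol, y = 7.702 × 10^-3 mol
mass of H2C2O4 = 8.321 × 10^-3 × 90.03 = 0.7492 g
% H2C2O4 = 0.7492 / 1.736 × 100 = 43.16 %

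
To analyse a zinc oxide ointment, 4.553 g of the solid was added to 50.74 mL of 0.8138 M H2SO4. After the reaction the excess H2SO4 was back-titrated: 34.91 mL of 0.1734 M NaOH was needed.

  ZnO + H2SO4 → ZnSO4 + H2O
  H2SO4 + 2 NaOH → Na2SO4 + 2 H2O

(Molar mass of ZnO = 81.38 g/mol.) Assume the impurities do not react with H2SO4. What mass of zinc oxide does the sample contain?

n(H2SO4) added = 0.05074 × 0.8138 = 0.04129 mol
n(NaOH) used in back-titration = 0.03491 × 0.1734 = 6.053 × 10^-3 mol
From the 1:2 ratio, n(H2SO4) left over = 1/2 × 6.053 × 10^-3 = 3.027 × 10^-3 mol
n(H2SO4) consumed by analyte = 0.04129 − 3.027 × 10^-3 = 0.03827 mol
n(ZnO) = 0.03827 mol (1:1 ratio)
mass of ZnO = 0.03827 × 81.38 = 3.114 g

3.114 g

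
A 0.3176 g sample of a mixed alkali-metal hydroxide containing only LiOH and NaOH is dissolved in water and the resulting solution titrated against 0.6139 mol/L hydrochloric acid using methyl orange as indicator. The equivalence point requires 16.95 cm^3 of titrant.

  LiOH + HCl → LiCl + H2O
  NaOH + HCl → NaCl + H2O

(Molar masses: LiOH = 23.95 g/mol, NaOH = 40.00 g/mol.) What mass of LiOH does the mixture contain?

n(HCl) = 0.01695 × 0.6139 = 0.01041 mol
Let x = n(LiOH), y = n(NaOH).
Titrant: 1x + 1y = 0.01041;  mass: 23.95x + 40.00y = 0.3176
Solving, x = 6.145 × 10^-3 mol, y = 4.261 × 10^-3 mol
mass of LiOH = 6.145 × 10^-3 × 23.95 = 0.1472 g

0.1472 g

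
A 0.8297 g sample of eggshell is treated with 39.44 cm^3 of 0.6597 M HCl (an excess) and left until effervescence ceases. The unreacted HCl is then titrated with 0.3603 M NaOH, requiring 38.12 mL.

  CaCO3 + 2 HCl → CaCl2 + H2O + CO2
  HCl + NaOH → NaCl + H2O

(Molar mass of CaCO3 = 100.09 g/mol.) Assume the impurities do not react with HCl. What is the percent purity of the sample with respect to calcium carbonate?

n(HCl) added = 0.03944 × 0.6597 = 0.02602 mol
n(NaOH) used in back-titration = 0.03812 × 0.3603 = 0.01373 mol
n(HCl) left over = 0.01373 mol (1:1 ratio)
n(HCl) consumed by analyte = 0.02602 − 0.01373 = 0.01228 mol
From the 1:2 ratio, n(CaCO3) = 1/2 × 0.01228 = 6.142 × 10^-3 mol
mass of CaCO3 = 6.142 × 10^-3 × 100.09 = 0.6147 g
% CaCO3 = 0.6147 / 0.8297 × 100 = 74.09 %

74.09 %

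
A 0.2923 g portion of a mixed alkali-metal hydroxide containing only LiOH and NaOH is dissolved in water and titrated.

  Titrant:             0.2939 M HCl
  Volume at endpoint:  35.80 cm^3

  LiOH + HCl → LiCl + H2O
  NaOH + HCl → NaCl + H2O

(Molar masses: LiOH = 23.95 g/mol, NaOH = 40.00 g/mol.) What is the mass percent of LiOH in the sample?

65.63 %

n(HCl) = 0.03580 × 0.2939 = 0.01052 mol
Let x = n(LiOH), y = n(NaOH).
Titrant: 1x + 1y = 0.01052;  mass: 23.95x + 40.00y = 0.2923
Solving, x = 8.010 × 10^-3 mol, y = 2.511 × 10^-3 mol
mass of LiOH = 8.010 × 10^-3 × 23.95 = 0.1918 g
% LiOH = 0.1918 / 0.2923 × 100 = 65.63 %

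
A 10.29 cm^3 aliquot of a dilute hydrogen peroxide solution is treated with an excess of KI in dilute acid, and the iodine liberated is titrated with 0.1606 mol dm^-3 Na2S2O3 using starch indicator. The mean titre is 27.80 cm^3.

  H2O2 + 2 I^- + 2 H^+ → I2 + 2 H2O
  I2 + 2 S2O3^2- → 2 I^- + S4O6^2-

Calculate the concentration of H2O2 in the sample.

n(S2O3^2-) = 0.02780 × 0.1606 = 4.465 × 10^-3 mol
n(I2) = n(S2O3^2-)/2 = 2.232 × 10^-3 mol
n(H2O2) in the aliquot = 2.232 × 10^-3 mol (1:1 ratio)
[H2O2] = 2.232 × 10^-3 / 0.01029 = 0.2169 mol/L

0.2169 mol/L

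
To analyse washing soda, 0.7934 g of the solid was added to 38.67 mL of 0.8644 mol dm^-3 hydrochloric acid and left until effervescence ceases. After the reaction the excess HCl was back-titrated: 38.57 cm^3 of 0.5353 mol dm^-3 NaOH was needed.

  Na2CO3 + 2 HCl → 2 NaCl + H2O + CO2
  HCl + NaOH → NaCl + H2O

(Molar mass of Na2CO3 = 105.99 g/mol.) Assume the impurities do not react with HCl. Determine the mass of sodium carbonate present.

0.6773 g

n(HCl) added = 0.03867 × 0.8644 = 0.03343 mol
n(NaOH) used in back-titration = 0.03857 × 0.5353 = 0.02065 mol
n(HCl) left over = 0.02065 mol (1:1 ratio)
n(HCl) consumed by analyte = 0.03343 − 0.02065 = 0.01278 mol
From the 1:2 ratio, n(Na2CO3) = 1/2 × 0.01278 = 6.390 × 10^-3 mol
mass of Na2CO3 = 6.390 × 10^-3 × 105.99 = 0.6773 g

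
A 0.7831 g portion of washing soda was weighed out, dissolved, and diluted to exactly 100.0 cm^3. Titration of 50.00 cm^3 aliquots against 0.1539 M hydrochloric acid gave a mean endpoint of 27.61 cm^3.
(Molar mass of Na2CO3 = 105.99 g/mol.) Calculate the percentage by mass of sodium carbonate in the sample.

57.51 %

Na2CO3 + 2 HCl → 2 NaCl + H2O + CO2
n(HCl) per titration = 0.02761 × 0.1539 = 4.249 × 10^-3 mol
From the 1:2 ratio, n(Na2CO3) in each aliquot = 1/2 × 4.249 × 10^-3 = 2.125 × 10^-3 mol
n(Na2CO3) in the whole flask = 2.125 × 10^-3 × 100.0/50.00 = 4.249 × 10^-3 mol
mass of Na2CO3 = 4.249 × 10^-3 × 105.99 = 0.4504 g
% Na2CO3 = 0.4504 / 0.7831 × 100 = 57.51 %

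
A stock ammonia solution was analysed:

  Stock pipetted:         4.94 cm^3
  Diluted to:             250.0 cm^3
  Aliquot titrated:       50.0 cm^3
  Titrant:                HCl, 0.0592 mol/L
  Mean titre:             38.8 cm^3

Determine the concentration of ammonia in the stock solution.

NH3 + HCl → NH4Cl
n(HCl) = 0.0388 × 0.0592 = 2.30 × 10^-3 mol
n(NH3) in the aliquot = 2.30 × 10^-3 mol (1:1 ratio)
[NH3]_dilute = 2.30 × 10^-3 / 0.0500 = 0.0459 mol/L
Dilution factor = 250.0 / 4.94 = 50.61
[NH3]_stock = 0.0459 × 50.61 = 2.32 mol/L

2.32 mol/L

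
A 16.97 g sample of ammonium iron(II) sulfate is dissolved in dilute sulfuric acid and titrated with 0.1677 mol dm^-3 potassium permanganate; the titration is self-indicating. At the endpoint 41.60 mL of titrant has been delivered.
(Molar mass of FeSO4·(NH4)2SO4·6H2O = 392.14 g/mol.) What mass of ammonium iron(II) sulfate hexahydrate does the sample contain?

13.68 g

MnO4^- + 5 Fe^2+ + 8 H^+ → Mn^2+ + 5 Fe^3+ + 4 H2O
n(KMnO4) = 0.04160 L × 0.1677 mol/L = 6.976 × 10^-3 mol
From the 5:1 ratio, n(FeSO4·(NH4)2SO4·6H2O) = 5/1 × 6.976 × 10^-3 = 0.03488 mol
mass of FeSO4·(NH4)2SO4·6H2O = 0.03488 × 392.14 g/mol = 13.68 g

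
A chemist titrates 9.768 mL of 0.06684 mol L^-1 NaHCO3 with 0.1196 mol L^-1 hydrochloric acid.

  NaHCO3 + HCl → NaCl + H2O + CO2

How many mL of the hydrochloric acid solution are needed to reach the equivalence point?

n(NaHCO3) = 0.009768 L × 0.06684 mol/L = 6.529 × 10^-4 mol
n(HCl) = 6.529 × 10^-4 mol (1:1 stoichiometry)
V(HCl) = 6.529 × 10^-4 mol / 0.1196 mol/L = 0.005459 L = 5.459 mL

5.459 mL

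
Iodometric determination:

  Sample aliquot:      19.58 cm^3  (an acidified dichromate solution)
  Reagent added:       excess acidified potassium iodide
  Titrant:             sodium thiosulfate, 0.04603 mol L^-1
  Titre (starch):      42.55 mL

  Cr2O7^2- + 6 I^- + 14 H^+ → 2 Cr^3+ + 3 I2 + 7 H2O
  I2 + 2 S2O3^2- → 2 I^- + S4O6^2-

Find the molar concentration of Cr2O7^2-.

n(S2O3^2-) = 0.04255 × 0.04603 = 1.959 × 10^-3 mol
n(I2) = n(S2O3^2-)/2 = 9.793 × 10^-4 mol
From the 1:3 ratio, n(Cr2O7^2-) in the aliquot = 1/3 × 9.793 × 10^-4 = 3.264 × 10^-4 mol
[Cr2O7^2-] = 3.264 × 10^-4 / 0.01958 = 0.01667 mol/L

0.01667 mol/L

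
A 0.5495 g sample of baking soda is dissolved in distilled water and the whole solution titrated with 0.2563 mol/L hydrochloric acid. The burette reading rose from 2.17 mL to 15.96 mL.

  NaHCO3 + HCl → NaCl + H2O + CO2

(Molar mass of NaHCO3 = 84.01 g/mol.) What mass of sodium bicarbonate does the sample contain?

0.2969 g

n(HCl) = 0.01379 L × 0.2563 mol/L = 3.534 × 10^-3 mol
n(NaHCO3) = 3.534 × 10^-3 mol (1:1 ratio)
mass of NaHCO3 = 3.534 × 10^-3 × 84.01 g/mol = 0.2969 g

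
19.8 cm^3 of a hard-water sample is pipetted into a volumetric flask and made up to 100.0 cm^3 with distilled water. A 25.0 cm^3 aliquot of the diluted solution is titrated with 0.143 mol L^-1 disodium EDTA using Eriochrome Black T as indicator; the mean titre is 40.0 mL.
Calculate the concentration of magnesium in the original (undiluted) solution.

Mg^2+ + EDTA^4- → [Mg(EDTA)]^2-
n(EDTA) = 0.0400 × 0.143 = 5.72 × 10^-3 mol
n(Mg2+) in the aliquot = 5.72 × 10^-3 mol (1:1 ratio)
[Mg2+]_dilute = 5.72 × 10^-3 / 0.0250 = 0.229 mol/L
Dilution factor = 100.0 / 19.8 = 5.051
[Mg2+]_stock = 0.229 × 5.051 = 1.16 mol/L

1.16 mol/L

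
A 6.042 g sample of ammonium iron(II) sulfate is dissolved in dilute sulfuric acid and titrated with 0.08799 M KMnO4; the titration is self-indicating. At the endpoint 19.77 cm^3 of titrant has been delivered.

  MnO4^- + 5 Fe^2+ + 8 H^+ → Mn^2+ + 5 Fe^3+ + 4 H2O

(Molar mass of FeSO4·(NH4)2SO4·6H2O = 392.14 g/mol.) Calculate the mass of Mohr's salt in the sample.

3.411 g

n(KMnO4) = 0.01977 L × 0.08799 mol/L = 1.740 × 10^-3 mol
From the 5:1 ratio, n(FeSO4·(NH4)2SO4·6H2O) = 5/1 × 1.740 × 10^-3 = 8.698 × 10^-3 mol
mass of FeSO4·(NH4)2SO4·6H2O = 8.698 × 10^-3 × 392.14 g/mol = 3.411 g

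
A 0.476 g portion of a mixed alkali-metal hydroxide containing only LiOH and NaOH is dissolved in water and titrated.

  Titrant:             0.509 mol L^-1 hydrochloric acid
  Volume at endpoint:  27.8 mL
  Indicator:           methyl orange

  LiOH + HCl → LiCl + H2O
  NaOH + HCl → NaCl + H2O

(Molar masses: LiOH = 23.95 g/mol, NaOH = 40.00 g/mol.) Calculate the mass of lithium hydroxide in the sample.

n(HCl) = 0.0278 × 0.509 = 0.0142 mol
Let x = n(LiOH), y = n(NaOH).
Titrant: 1x + 1y = 0.0142;  mass: 23.95x + 40.00y = 0.476
Solving, x = 5.61 × 10^-3 mol, y = 8.54 × 10^-3 mol
mass of LiOH = 5.61 × 10^-3 × 23.95 = 0.134 g

0.134 g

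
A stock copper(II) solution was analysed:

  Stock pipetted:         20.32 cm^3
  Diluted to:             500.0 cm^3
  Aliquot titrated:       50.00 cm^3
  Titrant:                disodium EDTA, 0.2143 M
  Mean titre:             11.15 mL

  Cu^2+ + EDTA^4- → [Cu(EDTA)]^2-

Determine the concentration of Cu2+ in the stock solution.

1.176 M

n(EDTA) = 0.01115 × 0.2143 = 2.389 × 10^-3 mol
n(Cu2+) in the aliquot = 2.389 × 10^-3 mol (1:1 ratio)
[Cu2+]_dilute = 2.389 × 10^-3 / 0.05000 = 0.04779 mol/L
Dilution factor = 500.0 / 20.32 = 24.61
[Cu2+]_stock = 0.04779 × 24.61 = 1.176 mol/L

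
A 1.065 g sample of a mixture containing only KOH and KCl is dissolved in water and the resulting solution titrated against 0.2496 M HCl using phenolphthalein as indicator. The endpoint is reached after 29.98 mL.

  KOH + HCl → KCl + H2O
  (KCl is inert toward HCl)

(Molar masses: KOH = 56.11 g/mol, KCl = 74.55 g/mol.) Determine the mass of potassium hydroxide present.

n(HCl) = 0.02998 × 0.2496 = 7.483 × 10^-3 mol
Let x = n(KOH), y = n(KCl).
Titrant: 1x = 7.483 × 10^-3;  mass: 56.11x + 74.55y = 1.065
Solving, x = 7.483 × 10^-3 mol, y = 8.654 × 10^-3 mol
mass of KOH = 7.483 × 10^-3 × 56.11 = 0.4199 g

0.4199 g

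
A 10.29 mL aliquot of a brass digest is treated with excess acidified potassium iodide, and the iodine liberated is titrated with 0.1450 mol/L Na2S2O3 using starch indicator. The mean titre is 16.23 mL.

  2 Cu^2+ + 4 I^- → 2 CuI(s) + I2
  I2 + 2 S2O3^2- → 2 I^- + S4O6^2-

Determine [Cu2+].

n(S2O3^2-) = 0.01623 × 0.1450 = 2.353 × 10^-3 mol
n(I2) = n(S2O3^2-)/2 = 1.177 × 10^-3 mol
From the 2:1 ratio, n(Cu2+) in the aliquot = 2/1 × 1.177 × 10^-3 = 2.353 × 10^-3 mol
[Cu2+] = 2.353 × 10^-3 / 0.01029 = 0.2287 mol/L

0.2287 mol/L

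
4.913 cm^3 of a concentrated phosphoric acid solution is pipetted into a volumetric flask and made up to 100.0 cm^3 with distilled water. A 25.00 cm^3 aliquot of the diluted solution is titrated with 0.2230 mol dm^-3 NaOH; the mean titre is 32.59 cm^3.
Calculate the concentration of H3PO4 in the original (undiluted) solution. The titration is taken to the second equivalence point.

H3PO4 + 2 NaOH → Na2HPO4 + 2 H2O
n(NaOH) = 0.03259 × 0.2230 = 7.268 × 10^-3 mol
From the 1:2 ratio, n(H3PO4) in the aliquot = 1/2 × 7.268 × 10^-3 = 3.634 × 10^-3 mol
[H3PO4]_dilute = 3.634 × 10^-3 / 0.02500 = 0.1454 mol/L
Dilution factor = 100.0 / 4.913 = 20.35
[H3PO4]_stock = 0.1454 × 20.35 = 2.959 mol/L

2.959 mol/L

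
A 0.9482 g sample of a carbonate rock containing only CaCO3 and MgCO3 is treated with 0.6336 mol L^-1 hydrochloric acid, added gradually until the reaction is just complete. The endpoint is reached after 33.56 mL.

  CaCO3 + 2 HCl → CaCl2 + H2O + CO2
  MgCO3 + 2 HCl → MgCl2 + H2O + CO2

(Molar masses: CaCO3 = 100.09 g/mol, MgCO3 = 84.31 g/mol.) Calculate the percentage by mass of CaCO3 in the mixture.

n(HCl) = 0.03356 × 0.6336 = 0.02126 mol
Let x = n(CaCO3), y = n(MgCO3).
Titrant: 2x + 2y = 0.02126;  mass: 100.09x + 84.31y = 0.9482
Solving, x = 3.285 × 10^-3 mol, y = 7.347 × 10^-3 mol
mass of CaCO3 = 3.285 × 10^-3 × 100.09 = 0.3288 g
% CaCO3 = 0.3288 / 0.9482 × 100 = 34.67 %

34.67 %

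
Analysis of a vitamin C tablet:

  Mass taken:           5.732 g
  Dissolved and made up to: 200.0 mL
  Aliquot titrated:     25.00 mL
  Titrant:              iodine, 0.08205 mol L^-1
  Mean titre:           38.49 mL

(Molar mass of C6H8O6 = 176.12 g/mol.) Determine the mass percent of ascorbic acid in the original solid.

77.63 %

C6H8O6 + I2 → C6H6O6 + 2 HI
n(I2) per titration = 0.03849 × 0.08205 = 3.158 × 10^-3 mol
n(C6H8O6) in each aliquot = 3.158 × 10^-3 mol (1:1 ratio)
n(C6H8O6) in the whole flask = 3.158 × 10^-3 × 200.0/25.00 = 0.02526 mol
mass of C6H8O6 = 0.02526 × 176.12 = 4.450 g
% C6H8O6 = 4.450 / 5.732 × 100 = 77.63 %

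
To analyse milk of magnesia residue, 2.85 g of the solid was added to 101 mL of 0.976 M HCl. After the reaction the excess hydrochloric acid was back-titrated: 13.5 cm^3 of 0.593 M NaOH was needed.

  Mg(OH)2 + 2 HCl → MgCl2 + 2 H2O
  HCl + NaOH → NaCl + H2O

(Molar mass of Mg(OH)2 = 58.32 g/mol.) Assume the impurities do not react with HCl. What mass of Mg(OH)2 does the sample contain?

n(HCl) added = 0.101 × 0.976 = 0.0986 mol
n(NaOH) used in back-titration = 0.0135 × 0.593 = 8.01 × 10^-3 mol
n(HCl) left over = 8.01 × 10^-3 mol (1:1 ratio)
n(HCl) consumed by analyte = 0.0986 − 8.01 × 10^-3 = 0.0906 mol
From the 1:2 ratio, n(Mg(OH)2) = 1/2 × 0.0906 = 0.0453 mol
mass of Mg(OH)2 = 0.0453 × 58.32 = 2.64 g

2.64 g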